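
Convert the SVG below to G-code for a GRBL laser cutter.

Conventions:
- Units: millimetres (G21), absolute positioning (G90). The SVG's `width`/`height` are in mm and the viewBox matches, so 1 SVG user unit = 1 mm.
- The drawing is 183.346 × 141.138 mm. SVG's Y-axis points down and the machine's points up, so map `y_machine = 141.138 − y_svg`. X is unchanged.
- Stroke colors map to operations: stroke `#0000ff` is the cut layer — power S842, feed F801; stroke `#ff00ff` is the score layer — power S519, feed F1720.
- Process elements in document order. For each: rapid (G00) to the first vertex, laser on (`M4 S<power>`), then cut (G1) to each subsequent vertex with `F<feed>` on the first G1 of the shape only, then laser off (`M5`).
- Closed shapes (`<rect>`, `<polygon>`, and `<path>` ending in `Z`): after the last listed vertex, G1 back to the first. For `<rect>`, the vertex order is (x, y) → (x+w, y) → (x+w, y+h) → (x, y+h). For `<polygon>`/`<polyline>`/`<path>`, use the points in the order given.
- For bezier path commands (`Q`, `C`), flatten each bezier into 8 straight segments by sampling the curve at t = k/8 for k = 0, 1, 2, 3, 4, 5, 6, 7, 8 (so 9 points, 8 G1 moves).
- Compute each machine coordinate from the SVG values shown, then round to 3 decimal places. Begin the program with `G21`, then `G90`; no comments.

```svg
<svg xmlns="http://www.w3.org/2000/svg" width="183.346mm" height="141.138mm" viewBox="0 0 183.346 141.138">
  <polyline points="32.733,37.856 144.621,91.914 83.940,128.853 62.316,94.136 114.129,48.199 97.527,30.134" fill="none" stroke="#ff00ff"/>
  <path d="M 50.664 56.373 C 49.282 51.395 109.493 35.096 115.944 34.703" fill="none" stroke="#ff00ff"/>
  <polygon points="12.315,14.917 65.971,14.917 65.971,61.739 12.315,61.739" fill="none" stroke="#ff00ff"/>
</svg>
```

G21
G90
G00 X32.733 Y103.282
M4 S519
G1 X144.621 Y49.224 F1720
G1 X83.940 Y12.285
G1 X62.316 Y47.002
G1 X114.129 Y92.939
G1 X97.527 Y111.004
M5
G00 X50.664 Y84.765
M4 S519
G1 X52.808 Y87.109 F1720
G1 X59.374 Y90.196
G1 X69.011 Y93.705
G1 X80.367 Y97.319
G1 X92.090 Y100.718
G1 X102.828 Y103.583
G1 X111.230 Y105.595
G1 X115.944 Y106.435
M5
G00 X12.315 Y126.221
M4 S519
G1 X65.971 Y126.221 F1720
G1 X65.971 Y79.399
G1 X12.315 Y79.399
G1 X12.315 Y126.221
M5

viewBox `0 0 183.346 141.138` with mm width/height → 1 unit = 1 mm. Flip: y_m = 141.138 − y_svg.

**Shape 1** — `<polyline>` open polyline, stroke `#ff00ff` → score (S519, F1720). Machine vertices: (32.733,103.282) → (144.621,49.224) → (83.940,12.285) → (62.316,47.002) → (114.129,92.939) → (97.527,111.004). Open path.

**Shape 2** — `<path>` cubic bezier, stroke `#ff00ff` → score (S519, F1720). Control points (SVG): P0=(50.664,56.373), P1=(49.282,51.395), P2=(109.493,35.096), P3=(115.944,34.703); sampled at t=k/8. Machine vertices: (50.664,84.765) → (52.808,87.109) → (59.374,90.196) → (69.011,93.705) → (80.367,97.319) → (92.090,100.718) → (102.828,103.583) → (111.230,105.595) → (115.944,106.435). Open path.

**Shape 3** — `<polygon>` rectangle, stroke `#ff00ff` → score (S519, F1720). Machine vertices: (12.315,126.221) → (65.971,126.221) → (65.971,79.399) → (12.315,79.399) → (12.315,126.221). Closed: final G1 returns to the first vertex.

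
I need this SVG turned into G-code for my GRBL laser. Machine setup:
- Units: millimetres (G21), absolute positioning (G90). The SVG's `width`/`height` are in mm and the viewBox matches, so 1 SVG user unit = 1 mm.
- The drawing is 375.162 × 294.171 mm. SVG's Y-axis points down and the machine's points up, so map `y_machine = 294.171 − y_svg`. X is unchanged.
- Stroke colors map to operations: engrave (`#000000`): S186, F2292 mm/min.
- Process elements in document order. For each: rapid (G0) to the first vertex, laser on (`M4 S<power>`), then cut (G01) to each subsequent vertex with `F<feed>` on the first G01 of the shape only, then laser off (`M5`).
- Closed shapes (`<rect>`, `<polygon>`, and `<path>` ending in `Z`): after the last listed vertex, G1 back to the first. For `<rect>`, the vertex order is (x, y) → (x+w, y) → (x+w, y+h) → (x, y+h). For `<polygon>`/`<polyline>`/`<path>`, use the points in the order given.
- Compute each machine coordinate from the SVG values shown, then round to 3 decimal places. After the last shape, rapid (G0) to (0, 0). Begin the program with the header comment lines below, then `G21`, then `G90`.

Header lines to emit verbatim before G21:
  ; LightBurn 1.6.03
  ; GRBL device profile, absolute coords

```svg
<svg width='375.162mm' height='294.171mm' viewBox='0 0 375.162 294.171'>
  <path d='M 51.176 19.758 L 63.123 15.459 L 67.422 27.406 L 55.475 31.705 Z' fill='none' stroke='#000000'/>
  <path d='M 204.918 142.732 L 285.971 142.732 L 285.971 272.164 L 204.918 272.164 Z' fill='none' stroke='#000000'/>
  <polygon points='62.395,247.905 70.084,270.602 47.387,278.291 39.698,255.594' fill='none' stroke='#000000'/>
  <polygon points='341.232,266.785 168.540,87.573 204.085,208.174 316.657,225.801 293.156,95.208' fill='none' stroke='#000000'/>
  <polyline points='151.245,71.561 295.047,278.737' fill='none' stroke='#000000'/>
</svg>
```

; LightBurn 1.6.03
; GRBL device profile, absolute coords
G21
G90
G0 X51.176 Y274.413
M4 S186
G01 X63.123 Y278.712 F2292
G01 X67.422 Y266.765
G01 X55.475 Y262.466
G01 X51.176 Y274.413
M5
G0 X204.918 Y151.439
M4 S186
G01 X285.971 Y151.439 F2292
G01 X285.971 Y22.007
G01 X204.918 Y22.007
G01 X204.918 Y151.439
M5
G0 X62.395 Y46.266
M4 S186
G01 X70.084 Y23.569 F2292
G01 X47.387 Y15.880
G01 X39.698 Y38.577
G01 X62.395 Y46.266
M5
G0 X341.232 Y27.386
M4 S186
G01 X168.540 Y206.598 F2292
G01 X204.085 Y85.997
G01 X316.657 Y68.370
G01 X293.156 Y198.963
G01 X341.232 Y27.386
M5
G0 X151.245 Y222.610
M4 S186
G01 X295.047 Y15.434 F2292
M5
G0 X0.000 Y0.000

1 u = 1 mm; y_m = 294.171 − y.

[1] `<path>` regular polygon, #000000→engrave S186 F2292: (51.176,274.413) → (63.123,278.712) → (67.422,266.765) → (55.475,262.466) → (51.176,274.413) (closed)

[2] `<path>` rectangle, #000000→engrave S186 F2292: (204.918,151.439) → (285.971,151.439) → (285.971,22.007) → (204.918,22.007) → (204.918,151.439) (closed)

[3] `<polygon>` regular polygon, #000000→engrave S186 F2292: (62.395,46.266) → (70.084,23.569) → (47.387,15.880) → (39.698,38.577) → (62.395,46.266) (closed)

[4] `<polygon>` closed polygon, #000000→engrave S186 F2292: (341.232,27.386) → (168.540,206.598) → (204.085,85.997) → (316.657,68.370) → (293.156,198.963) → (341.232,27.386) (closed)

[5] `<polyline>` line segment, #000000→engrave S186 F2292: (151.245,222.610) → (295.047,15.434)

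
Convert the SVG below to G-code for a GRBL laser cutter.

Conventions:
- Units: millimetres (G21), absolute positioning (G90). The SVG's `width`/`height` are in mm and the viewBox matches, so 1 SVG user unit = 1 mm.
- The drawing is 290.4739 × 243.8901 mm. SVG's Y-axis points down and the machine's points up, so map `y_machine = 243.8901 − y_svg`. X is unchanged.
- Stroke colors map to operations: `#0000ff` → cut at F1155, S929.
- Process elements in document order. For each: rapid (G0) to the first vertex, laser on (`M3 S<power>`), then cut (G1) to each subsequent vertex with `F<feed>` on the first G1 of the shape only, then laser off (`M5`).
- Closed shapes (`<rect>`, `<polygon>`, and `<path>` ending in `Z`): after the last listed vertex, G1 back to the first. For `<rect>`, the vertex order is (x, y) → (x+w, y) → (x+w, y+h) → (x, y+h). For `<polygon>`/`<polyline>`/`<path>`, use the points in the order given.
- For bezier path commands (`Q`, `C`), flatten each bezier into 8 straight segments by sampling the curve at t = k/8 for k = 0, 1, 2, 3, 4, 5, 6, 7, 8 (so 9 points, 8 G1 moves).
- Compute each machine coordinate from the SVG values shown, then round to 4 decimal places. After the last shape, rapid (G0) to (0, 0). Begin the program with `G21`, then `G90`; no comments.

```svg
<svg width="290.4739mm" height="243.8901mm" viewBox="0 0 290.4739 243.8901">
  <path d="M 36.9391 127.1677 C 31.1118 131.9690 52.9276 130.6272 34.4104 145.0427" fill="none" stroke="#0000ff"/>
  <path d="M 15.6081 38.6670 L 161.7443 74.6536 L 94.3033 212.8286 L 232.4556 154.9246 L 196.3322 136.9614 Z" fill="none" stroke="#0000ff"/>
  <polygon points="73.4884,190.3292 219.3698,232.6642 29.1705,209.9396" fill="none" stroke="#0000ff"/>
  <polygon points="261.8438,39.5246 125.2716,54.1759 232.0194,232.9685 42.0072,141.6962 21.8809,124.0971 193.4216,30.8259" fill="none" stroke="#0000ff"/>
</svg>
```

Since the viewBox matches the mm dimensions, user units are millimetres directly. The only transform is the Y-flip y_m = 243.8901 − y_svg.

Shape 1 is a cubic bezier drawn with `<path>`. Its stroke #0000ff means cut at S929, F1155. After flipping Y the toolpath is (36.9391,116.7224) → (35.9169,115.1671) → (36.6896,113.9311) → (38.4606,112.7577) → (40.4335,111.3902) → (41.8114,109.5721) → (41.7980,107.0467) → (39.5965,103.5574) → (34.4104,98.8474).

Shape 2 is a closed polygon drawn with `<path>`. Its stroke #0000ff means cut at S929, F1155. After flipping Y the toolpath is (15.6081,205.2231) → (161.7443,169.2365) → (94.3033,31.0615) → (232.4556,88.9655) → (196.3322,106.9287) → (15.6081,205.2231), returning to the start.

Shape 3 is a closed polygon drawn with `<polygon>`. Its stroke #0000ff means cut at S929, F1155. After flipping Y the toolpath is (73.4884,53.5609) → (219.3698,11.2259) → (29.1705,33.9505) → (73.4884,53.5609), returning to the start.

Shape 4 is a closed polygon drawn with `<polygon>`. Its stroke #0000ff means cut at S929, F1155. After flipping Y the toolpath is (261.8438,204.3655) → (125.2716,189.7142) → (232.0194,10.9216) → (42.0072,102.1939) → (21.8809,119.7930) → (193.4216,213.0642) → (261.8438,204.3655), returning to the start.

G21
G90
G0 X36.9391 Y116.7224
M3 S929
G1 X35.9169 Y115.1671 F1155
G1 X36.6896 Y113.9311
G1 X38.4606 Y112.7577
G1 X40.4335 Y111.3902
G1 X41.8114 Y109.5721
G1 X41.7980 Y107.0467
G1 X39.5965 Y103.5574
G1 X34.4104 Y98.8474
M5
G0 X15.6081 Y205.2231
M3 S929
G1 X161.7443 Y169.2365 F1155
G1 X94.3033 Y31.0615
G1 X232.4556 Y88.9655
G1 X196.3322 Y106.9287
G1 X15.6081 Y205.2231
M5
G0 X73.4884 Y53.5609
M3 S929
G1 X219.3698 Y11.2259 F1155
G1 X29.1705 Y33.9505
G1 X73.4884 Y53.5609
M5
G0 X261.8438 Y204.3655
M3 S929
G1 X125.2716 Y189.7142 F1155
G1 X232.0194 Y10.9216
G1 X42.0072 Y102.1939
G1 X21.8809 Y119.7930
G1 X193.4216 Y213.0642
G1 X261.8438 Y204.3655
M5
G0 X0.0000 Y0.0000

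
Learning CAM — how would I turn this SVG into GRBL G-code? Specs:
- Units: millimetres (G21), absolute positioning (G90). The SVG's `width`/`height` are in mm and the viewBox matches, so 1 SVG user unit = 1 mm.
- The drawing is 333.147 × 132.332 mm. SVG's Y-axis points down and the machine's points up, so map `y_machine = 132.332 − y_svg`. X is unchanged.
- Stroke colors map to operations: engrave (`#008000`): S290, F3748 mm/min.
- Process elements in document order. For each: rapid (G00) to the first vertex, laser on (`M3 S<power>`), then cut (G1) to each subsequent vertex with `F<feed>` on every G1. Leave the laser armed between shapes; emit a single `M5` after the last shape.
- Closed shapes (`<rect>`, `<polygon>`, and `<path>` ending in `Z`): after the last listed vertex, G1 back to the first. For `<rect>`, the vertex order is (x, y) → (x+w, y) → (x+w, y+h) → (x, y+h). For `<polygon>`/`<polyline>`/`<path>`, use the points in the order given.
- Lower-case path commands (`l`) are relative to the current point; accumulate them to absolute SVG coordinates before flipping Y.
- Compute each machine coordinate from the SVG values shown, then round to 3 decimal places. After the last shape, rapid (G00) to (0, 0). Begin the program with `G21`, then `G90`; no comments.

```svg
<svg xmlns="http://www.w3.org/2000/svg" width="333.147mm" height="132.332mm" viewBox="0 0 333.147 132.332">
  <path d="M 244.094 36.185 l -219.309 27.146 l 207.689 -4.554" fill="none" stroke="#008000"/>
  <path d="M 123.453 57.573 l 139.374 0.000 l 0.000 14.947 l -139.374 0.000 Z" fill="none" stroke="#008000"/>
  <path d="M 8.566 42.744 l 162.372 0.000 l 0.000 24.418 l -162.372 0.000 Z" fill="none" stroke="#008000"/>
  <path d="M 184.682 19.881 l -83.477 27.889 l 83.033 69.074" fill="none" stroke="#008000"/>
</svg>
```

viewBox `0 0 333.147 132.332` with mm width/height → 1 unit = 1 mm. Flip: y_m = 132.332 − y_svg.

**Shape 1** — `<path>` open polyline, stroke `#008000` → engrave (S290, F3748). Machine vertices: (244.094,96.147) → (24.785,69.001) → (232.474,73.555). Open path.

**Shape 2** — `<path>` rectangle, stroke `#008000` → engrave (S290, F3748). Machine vertices: (123.453,74.759) → (262.827,74.759) → (262.827,59.812) → (123.453,59.812) → (123.453,74.759). Closed: final G1 returns to the first vertex.

**Shape 3** — `<path>` rectangle, stroke `#008000` → engrave (S290, F3748). Machine vertices: (8.566,89.588) → (170.938,89.588) → (170.938,65.170) → (8.566,65.170) → (8.566,89.588). Closed: final G1 returns to the first vertex.

**Shape 4** — `<path>` open polyline, stroke `#008000` → engrave (S290, F3748). Machine vertices: (184.682,112.451) → (101.205,84.562) → (184.238,15.488). Open path.

G21
G90
G00 X244.094 Y96.147
M3 S290
G1 X24.785 Y69.001 F3748
G1 X232.474 Y73.555 F3748
G00 X123.453 Y74.759
M3 S290
G1 X262.827 Y74.759 F3748
G1 X262.827 Y59.812 F3748
G1 X123.453 Y59.812 F3748
G1 X123.453 Y74.759 F3748
G00 X8.566 Y89.588
M3 S290
G1 X170.938 Y89.588 F3748
G1 X170.938 Y65.170 F3748
G1 X8.566 Y65.170 F3748
G1 X8.566 Y89.588 F3748
G00 X184.682 Y112.451
M3 S290
G1 X101.205 Y84.562 F3748
G1 X184.238 Y15.488 F3748
M5
G00 X0.000 Y0.000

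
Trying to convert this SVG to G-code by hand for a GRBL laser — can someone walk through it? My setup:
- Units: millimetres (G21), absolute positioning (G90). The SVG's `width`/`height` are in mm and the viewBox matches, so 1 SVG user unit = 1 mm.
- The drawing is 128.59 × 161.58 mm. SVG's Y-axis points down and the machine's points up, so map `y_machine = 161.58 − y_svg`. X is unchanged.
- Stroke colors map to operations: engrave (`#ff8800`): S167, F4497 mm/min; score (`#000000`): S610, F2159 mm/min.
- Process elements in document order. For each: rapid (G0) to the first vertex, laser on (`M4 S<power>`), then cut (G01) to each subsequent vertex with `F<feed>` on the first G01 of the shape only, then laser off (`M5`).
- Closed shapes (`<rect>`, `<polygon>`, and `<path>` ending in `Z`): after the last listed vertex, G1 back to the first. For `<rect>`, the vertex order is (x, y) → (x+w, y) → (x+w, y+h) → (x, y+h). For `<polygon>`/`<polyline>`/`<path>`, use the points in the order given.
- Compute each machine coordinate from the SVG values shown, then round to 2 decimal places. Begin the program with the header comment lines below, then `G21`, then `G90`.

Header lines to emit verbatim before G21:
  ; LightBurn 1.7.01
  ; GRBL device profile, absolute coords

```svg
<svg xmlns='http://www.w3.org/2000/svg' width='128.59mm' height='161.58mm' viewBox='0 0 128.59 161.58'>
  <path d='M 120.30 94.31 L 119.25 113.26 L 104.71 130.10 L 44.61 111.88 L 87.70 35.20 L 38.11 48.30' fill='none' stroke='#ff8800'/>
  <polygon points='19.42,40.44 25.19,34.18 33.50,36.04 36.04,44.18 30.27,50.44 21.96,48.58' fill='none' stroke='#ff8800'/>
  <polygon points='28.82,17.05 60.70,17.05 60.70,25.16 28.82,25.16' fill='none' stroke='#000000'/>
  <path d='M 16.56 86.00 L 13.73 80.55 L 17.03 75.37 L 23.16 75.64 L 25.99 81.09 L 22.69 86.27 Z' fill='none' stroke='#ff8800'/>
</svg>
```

viewBox `0 0 128.59 161.58` with mm width/height → 1 unit = 1 mm. Flip: y_m = 161.58 − y_svg.

**Shape 1** — `<path>` open polyline, stroke `#ff8800` → engrave (S167, F4497). Machine vertices: (120.30,67.27) → (119.25,48.32) → (104.71,31.48) → (44.61,49.70) → (87.70,126.38) → (38.11,113.28). Open path.

**Shape 2** — `<polygon>` regular polygon, stroke `#ff8800` → engrave (S167, F4497). Machine vertices: (19.42,121.14) → (25.19,127.40) → (33.50,125.54) → (36.04,117.40) → (30.27,111.14) → (21.96,113.00) → (19.42,121.14). Closed: final G1 returns to the first vertex.

**Shape 3** — `<polygon>` rectangle, stroke `#000000` → score (S610, F2159). Machine vertices: (28.82,144.53) → (60.70,144.53) → (60.70,136.42) → (28.82,136.42) → (28.82,144.53). Closed: final G1 returns to the first vertex.

**Shape 4** — `<path>` regular polygon, stroke `#ff8800` → engrave (S167, F4497). Machine vertices: (16.56,75.58) → (13.73,81.03) → (17.03,86.21) → (23.16,85.94) → (25.99,80.49) → (22.69,75.31) → (16.56,75.58). Closed: final G1 returns to the first vertex.

; LightBurn 1.7.01
; GRBL device profile, absolute coords
G21
G90
G0 X120.30 Y67.27
M4 S167
G01 X119.25 Y48.32 F4497
G01 X104.71 Y31.48
G01 X44.61 Y49.70
G01 X87.70 Y126.38
G01 X38.11 Y113.28
M5
G0 X19.42 Y121.14
M4 S167
G01 X25.19 Y127.40 F4497
G01 X33.50 Y125.54
G01 X36.04 Y117.40
G01 X30.27 Y111.14
G01 X21.96 Y113.00
G01 X19.42 Y121.14
M5
G0 X28.82 Y144.53
M4 S610
G01 X60.70 Y144.53 F2159
G01 X60.70 Y136.42
G01 X28.82 Y136.42
G01 X28.82 Y144.53
M5
G0 X16.56 Y75.58
M4 S167
G01 X13.73 Y81.03 F4497
G01 X17.03 Y86.21
G01 X23.16 Y85.94
G01 X25.99 Y80.49
G01 X22.69 Y75.31
G01 X16.56 Y75.58
M5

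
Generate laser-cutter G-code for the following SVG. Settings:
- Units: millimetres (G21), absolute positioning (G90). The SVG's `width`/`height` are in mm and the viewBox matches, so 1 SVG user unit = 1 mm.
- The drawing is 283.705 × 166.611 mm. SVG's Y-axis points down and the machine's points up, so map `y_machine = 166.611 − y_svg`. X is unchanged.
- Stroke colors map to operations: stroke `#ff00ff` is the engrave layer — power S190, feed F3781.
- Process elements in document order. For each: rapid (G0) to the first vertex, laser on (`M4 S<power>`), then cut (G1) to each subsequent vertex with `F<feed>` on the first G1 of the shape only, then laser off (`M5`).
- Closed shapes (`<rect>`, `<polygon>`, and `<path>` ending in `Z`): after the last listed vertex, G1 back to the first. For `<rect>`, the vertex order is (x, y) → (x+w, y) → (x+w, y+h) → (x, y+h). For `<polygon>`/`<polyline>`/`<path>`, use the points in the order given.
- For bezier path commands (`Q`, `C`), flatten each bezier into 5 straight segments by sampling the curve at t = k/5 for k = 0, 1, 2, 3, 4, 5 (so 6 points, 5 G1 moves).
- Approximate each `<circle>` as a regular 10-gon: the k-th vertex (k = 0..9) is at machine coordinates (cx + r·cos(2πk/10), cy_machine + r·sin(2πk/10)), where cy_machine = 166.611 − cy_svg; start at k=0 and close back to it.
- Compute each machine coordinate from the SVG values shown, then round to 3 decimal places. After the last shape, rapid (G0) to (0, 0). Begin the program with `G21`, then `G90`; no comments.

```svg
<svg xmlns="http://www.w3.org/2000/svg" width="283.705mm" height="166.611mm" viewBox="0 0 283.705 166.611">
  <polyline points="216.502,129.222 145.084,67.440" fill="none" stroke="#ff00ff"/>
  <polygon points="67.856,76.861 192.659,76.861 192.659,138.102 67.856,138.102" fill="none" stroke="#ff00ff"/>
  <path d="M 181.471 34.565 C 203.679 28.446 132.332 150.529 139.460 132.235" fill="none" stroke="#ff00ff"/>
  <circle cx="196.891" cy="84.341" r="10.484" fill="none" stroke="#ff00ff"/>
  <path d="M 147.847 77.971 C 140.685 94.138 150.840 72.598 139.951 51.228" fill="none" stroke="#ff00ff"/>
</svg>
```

Since the viewBox matches the mm dimensions, user units are millimetres directly. The only transform is the Y-flip y_m = 166.611 − y_svg.

Shape 1 is a line segment drawn with `<polyline>`. Its stroke #ff00ff means engrave at S190, F3781. After flipping Y the toolpath is (216.502,37.389) → (145.084,99.171).

Shape 2 is a rectangle drawn with `<polygon>`. Its stroke #ff00ff means engrave at S190, F3781. After flipping Y the toolpath is (67.856,89.750) → (192.659,89.750) → (192.659,28.509) → (67.856,28.509) → (67.856,89.750), returning to the start.

Shape 3 is a cubic bezier drawn with `<path>`. Its stroke #ff00ff means engrave at S190, F3781. After flipping Y the toolpath is (181.471,132.046) → (184.945,122.482) → (174.224,95.041) → (157.564,62.615) → (143.224,38.096) → (139.460,34.376).

Shape 4 is a circle drawn with `<circle>`. Its stroke #ff00ff means engrave at S190, F3781. After flipping Y the toolpath is (207.375,82.270) → (205.373,88.432) → (200.131,92.241) → (193.651,92.241) → (188.409,88.432) → (186.407,82.270) → (188.409,76.108) → (193.651,72.299) → (200.131,72.299) → (205.373,76.108) → (207.375,82.270), returning to the start.

Shape 5 is a cubic bezier drawn with `<path>`. Its stroke #ff00ff means engrave at S190, F3781. After flipping Y the toolpath is (147.847,88.640) → (145.321,83.162) → (145.110,84.915) → (145.372,92.082) → (144.266,102.844) → (139.951,115.383).

G21
G90
G0 X216.502 Y37.389
M4 S190
G1 X145.084 Y99.171 F3781
M5
G0 X67.856 Y89.750
M4 S190
G1 X192.659 Y89.750 F3781
G1 X192.659 Y28.509
G1 X67.856 Y28.509
G1 X67.856 Y89.750
M5
G0 X181.471 Y132.046
M4 S190
G1 X184.945 Y122.482 F3781
G1 X174.224 Y95.041
G1 X157.564 Y62.615
G1 X143.224 Y38.096
G1 X139.460 Y34.376
M5
G0 X207.375 Y82.270
M4 S190
G1 X205.373 Y88.432 F3781
G1 X200.131 Y92.241
G1 X193.651 Y92.241
G1 X188.409 Y88.432
G1 X186.407 Y82.270
G1 X188.409 Y76.108
G1 X193.651 Y72.299
G1 X200.131 Y72.299
G1 X205.373 Y76.108
G1 X207.375 Y82.270
M5
G0 X147.847 Y88.640
M4 S190
G1 X145.321 Y83.162 F3781
G1 X145.110 Y84.915
G1 X145.372 Y92.082
G1 X144.266 Y102.844
G1 X139.951 Y115.383
M5
G0 X0.000 Y0.000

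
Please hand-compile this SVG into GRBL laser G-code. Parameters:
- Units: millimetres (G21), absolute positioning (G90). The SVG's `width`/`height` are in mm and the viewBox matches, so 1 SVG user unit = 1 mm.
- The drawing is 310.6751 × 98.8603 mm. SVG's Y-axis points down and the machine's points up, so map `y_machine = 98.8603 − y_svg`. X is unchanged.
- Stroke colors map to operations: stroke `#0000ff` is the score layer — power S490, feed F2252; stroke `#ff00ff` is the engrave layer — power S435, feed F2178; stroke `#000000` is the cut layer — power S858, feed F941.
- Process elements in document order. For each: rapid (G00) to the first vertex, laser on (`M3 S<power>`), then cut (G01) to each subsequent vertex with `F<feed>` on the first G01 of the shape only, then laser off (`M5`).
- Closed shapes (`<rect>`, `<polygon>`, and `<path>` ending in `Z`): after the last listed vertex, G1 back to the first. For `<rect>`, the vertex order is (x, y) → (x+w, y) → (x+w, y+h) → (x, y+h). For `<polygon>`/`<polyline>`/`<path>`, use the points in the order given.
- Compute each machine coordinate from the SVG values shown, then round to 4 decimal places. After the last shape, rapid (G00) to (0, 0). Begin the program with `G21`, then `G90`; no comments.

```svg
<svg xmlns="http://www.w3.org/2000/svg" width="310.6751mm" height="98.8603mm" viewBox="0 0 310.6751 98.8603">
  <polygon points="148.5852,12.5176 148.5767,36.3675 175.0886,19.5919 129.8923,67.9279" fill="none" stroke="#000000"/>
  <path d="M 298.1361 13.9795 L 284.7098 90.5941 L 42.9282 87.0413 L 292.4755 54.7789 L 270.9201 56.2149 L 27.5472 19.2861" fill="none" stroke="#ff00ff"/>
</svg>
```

G21
G90
G00 X148.5852 Y86.3427
M3 S858
G01 X148.5767 Y62.4928 F941
G01 X175.0886 Y79.2684
G01 X129.8923 Y30.9324
G01 X148.5852 Y86.3427
M5
G00 X298.1361 Y84.8808
M3 S435
G01 X284.7098 Y8.2662 F2178
G01 X42.9282 Y11.8190
G01 X292.4755 Y44.0814
G01 X270.9201 Y42.6454
G01 X27.5472 Y79.5742
M5
G00 X0.0000 Y0.0000

Since the viewBox matches the mm dimensions, user units are millimetres directly. The only transform is the Y-flip y_m = 98.8603 − y_svg.

Shape 1 is a closed polygon drawn with `<polygon>`. Its stroke #000000 means cut at S858, F941. After flipping Y the toolpath is (148.5852,86.3427) → (148.5767,62.4928) → (175.0886,79.2684) → (129.8923,30.9324) → (148.5852,86.3427), returning to the start.

Shape 2 is a open polyline drawn with `<path>`. Its stroke #ff00ff means engrave at S435, F2178. After flipping Y the toolpath is (298.1361,84.8808) → (284.7098,8.2662) → (42.9282,11.8190) → (292.4755,44.0814) → (270.9201,42.6454) → (27.5472,79.5742).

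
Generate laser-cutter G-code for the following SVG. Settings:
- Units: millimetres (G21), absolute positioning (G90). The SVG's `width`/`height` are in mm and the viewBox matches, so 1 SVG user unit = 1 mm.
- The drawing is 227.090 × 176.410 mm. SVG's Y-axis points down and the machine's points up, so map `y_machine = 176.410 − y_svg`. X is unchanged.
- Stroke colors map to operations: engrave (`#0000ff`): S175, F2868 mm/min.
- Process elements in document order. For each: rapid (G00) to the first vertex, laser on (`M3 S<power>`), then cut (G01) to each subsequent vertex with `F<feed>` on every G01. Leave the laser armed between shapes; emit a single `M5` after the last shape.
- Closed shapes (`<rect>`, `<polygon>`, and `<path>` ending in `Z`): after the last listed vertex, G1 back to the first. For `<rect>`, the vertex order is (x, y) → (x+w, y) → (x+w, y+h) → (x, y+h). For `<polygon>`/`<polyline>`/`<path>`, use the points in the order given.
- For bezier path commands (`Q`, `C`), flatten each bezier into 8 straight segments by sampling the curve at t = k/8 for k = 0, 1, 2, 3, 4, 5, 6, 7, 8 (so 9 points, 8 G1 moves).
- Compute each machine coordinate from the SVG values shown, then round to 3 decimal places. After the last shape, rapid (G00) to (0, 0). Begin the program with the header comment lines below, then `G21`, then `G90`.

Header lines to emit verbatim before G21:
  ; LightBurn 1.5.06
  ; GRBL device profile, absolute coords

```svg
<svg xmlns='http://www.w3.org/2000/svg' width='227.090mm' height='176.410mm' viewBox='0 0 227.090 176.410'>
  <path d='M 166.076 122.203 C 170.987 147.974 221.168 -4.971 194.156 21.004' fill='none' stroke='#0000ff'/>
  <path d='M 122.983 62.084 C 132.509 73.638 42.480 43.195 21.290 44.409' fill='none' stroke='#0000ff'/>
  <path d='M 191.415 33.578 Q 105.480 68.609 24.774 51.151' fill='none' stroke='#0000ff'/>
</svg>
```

viewBox `0 0 227.090 176.410` with mm width/height → 1 unit = 1 mm. Flip: y_m = 176.410 − y_svg.

**Shape 1** — `<path>` cubic bezier, stroke `#0000ff` → engrave (S175, F2868). Control points (SVG): P0=(166.076,122.203), P1=(170.987,147.974), P2=(221.168,-4.971), P3=(194.156,21.004); sampled at t=k/8. Machine vertices: (166.076,54.207) → (169.800,52.222) → (176.334,62.800) → (184.241,81.751) → (192.087,104.883) → (198.437,128.006) → (201.855,146.928) → (200.906,157.458) → (194.156,155.406). Open path.

**Shape 2** — `<path>` cubic bezier, stroke `#0000ff` → engrave (S175, F2868). Control points (SVG): P0=(122.983,62.084), P1=(132.509,73.638), P2=(42.480,43.195), P3=(21.290,44.409); sampled at t=k/8. Machine vertices: (122.983,114.326) → (122.218,111.818) → (114.092,112.384) → (100.580,115.161) → (83.655,119.286) → (65.290,123.896) → (47.459,128.127) → (32.134,131.116) → (21.290,132.001). Open path.

**Shape 3** — `<path>` quadratic bezier, stroke `#0000ff` → engrave (S175, F2868). Control points (SVG): P0=(191.415,33.578), P1=(105.480,68.609), P2=(24.774,51.151); sampled at t=k/8. Machine vertices: (191.415,142.832) → (170.013,134.894) → (148.774,128.597) → (127.699,123.940) → (106.787,120.923) → (86.039,119.547) → (65.454,119.811) → (45.032,121.715) → (24.774,125.259). Open path.

; LightBurn 1.5.06
; GRBL device profile, absolute coords
G21
G90
G00 X166.076 Y54.207
M3 S175
G01 X169.800 Y52.222 F2868
G01 X176.334 Y62.800 F2868
G01 X184.241 Y81.751 F2868
G01 X192.087 Y104.883 F2868
G01 X198.437 Y128.006 F2868
G01 X201.855 Y146.928 F2868
G01 X200.906 Y157.458 F2868
G01 X194.156 Y155.406 F2868
G00 X122.983 Y114.326
M3 S175
G01 X122.218 Y111.818 F2868
G01 X114.092 Y112.384 F2868
G01 X100.580 Y115.161 F2868
G01 X83.655 Y119.286 F2868
G01 X65.290 Y123.896 F2868
G01 X47.459 Y128.127 F2868
G01 X32.134 Y131.116 F2868
G01 X21.290 Y132.001 F2868
G00 X191.415 Y142.832
M3 S175
G01 X170.013 Y134.894 F2868
G01 X148.774 Y128.597 F2868
G01 X127.699 Y123.940 F2868
G01 X106.787 Y120.923 F2868
G01 X86.039 Y119.547 F2868
G01 X65.454 Y119.811 F2868
G01 X45.032 Y121.715 F2868
G01 X24.774 Y125.259 F2868
M5
G00 X0.000 Y0.000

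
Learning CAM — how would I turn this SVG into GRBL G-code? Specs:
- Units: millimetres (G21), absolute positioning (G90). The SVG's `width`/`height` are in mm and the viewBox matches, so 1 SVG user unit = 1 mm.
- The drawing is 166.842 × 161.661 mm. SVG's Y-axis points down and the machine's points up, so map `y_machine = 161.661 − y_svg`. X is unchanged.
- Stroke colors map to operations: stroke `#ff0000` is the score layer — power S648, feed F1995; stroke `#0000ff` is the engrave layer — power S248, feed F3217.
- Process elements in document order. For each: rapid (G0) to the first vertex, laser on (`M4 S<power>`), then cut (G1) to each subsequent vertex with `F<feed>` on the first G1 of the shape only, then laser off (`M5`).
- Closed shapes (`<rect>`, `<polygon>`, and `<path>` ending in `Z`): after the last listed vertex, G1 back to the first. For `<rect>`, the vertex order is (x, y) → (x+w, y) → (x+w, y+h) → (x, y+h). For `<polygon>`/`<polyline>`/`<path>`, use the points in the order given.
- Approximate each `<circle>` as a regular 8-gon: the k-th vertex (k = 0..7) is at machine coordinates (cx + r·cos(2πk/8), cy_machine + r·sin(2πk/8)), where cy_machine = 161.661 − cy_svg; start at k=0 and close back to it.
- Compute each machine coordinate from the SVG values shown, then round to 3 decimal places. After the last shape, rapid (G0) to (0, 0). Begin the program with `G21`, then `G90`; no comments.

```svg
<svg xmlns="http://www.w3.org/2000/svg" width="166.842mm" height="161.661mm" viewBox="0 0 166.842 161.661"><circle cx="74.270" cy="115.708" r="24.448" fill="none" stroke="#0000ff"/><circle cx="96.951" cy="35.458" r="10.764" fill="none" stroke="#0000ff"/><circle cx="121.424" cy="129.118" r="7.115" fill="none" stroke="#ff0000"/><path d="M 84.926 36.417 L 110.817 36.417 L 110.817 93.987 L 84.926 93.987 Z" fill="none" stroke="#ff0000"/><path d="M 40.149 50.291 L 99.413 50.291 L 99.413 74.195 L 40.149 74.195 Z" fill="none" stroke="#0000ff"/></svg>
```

viewBox `0 0 166.842 161.661` with mm width/height → 1 unit = 1 mm. Flip: y_m = 161.661 − y_svg.

**Shape 1** — `<circle>` circle, stroke `#0000ff` → engrave (S248, F3217). Machine vertices: (98.718,45.953) → (91.557,63.240) → (74.270,70.401) → (56.983,63.240) → (49.822,45.953) → (56.983,28.666) → (74.270,21.505) → (91.557,28.666) → (98.718,45.953). Closed: final G1 returns to the first vertex.

**Shape 2** — `<circle>` circle, stroke `#0000ff` → engrave (S248, F3217). Machine vertices: (107.715,126.203) → (104.562,133.814) → (96.951,136.967) → (89.340,133.814) → (86.187,126.203) → (89.340,118.592) → (96.951,115.439) → (104.562,118.592) → (107.715,126.203). Closed: final G1 returns to the first vertex.

**Shape 3** — `<circle>` circle, stroke `#ff0000` → score (S648, F1995). Machine vertices: (128.539,32.543) → (126.455,37.574) → (121.424,39.658) → (116.393,37.574) → (114.309,32.543) → (116.393,27.512) → (121.424,25.428) → (126.455,27.512) → (128.539,32.543). Closed: final G1 returns to the first vertex.

**Shape 4** — `<path>` rectangle, stroke `#ff0000` → score (S648, F1995). Machine vertices: (84.926,125.244) → (110.817,125.244) → (110.817,67.674) → (84.926,67.674) → (84.926,125.244). Closed: final G1 returns to the first vertex.

**Shape 5** — `<path>` rectangle, stroke `#0000ff` → engrave (S248, F3217). Machine vertices: (40.149,111.370) → (99.413,111.370) → (99.413,87.466) → (40.149,87.466) → (40.149,111.370). Closed: final G1 returns to the first vertex.

G21
G90
G0 X98.718 Y45.953
M4 S248
G1 X91.557 Y63.240 F3217
G1 X74.270 Y70.401
G1 X56.983 Y63.240
G1 X49.822 Y45.953
G1 X56.983 Y28.666
G1 X74.270 Y21.505
G1 X91.557 Y28.666
G1 X98.718 Y45.953
M5
G0 X107.715 Y126.203
M4 S248
G1 X104.562 Y133.814 F3217
G1 X96.951 Y136.967
G1 X89.340 Y133.814
G1 X86.187 Y126.203
G1 X89.340 Y118.592
G1 X96.951 Y115.439
G1 X104.562 Y118.592
G1 X107.715 Y126.203
M5
G0 X128.539 Y32.543
M4 S648
G1 X126.455 Y37.574 F1995
G1 X121.424 Y39.658
G1 X116.393 Y37.574
G1 X114.309 Y32.543
G1 X116.393 Y27.512
G1 X121.424 Y25.428
G1 X126.455 Y27.512
G1 X128.539 Y32.543
M5
G0 X84.926 Y125.244
M4 S648
G1 X110.817 Y125.244 F1995
G1 X110.817 Y67.674
G1 X84.926 Y67.674
G1 X84.926 Y125.244
M5
G0 X40.149 Y111.370
M4 S248
G1 X99.413 Y111.370 F3217
G1 X99.413 Y87.466
G1 X40.149 Y87.466
G1 X40.149 Y111.370
M5
G0 X0.000 Y0.000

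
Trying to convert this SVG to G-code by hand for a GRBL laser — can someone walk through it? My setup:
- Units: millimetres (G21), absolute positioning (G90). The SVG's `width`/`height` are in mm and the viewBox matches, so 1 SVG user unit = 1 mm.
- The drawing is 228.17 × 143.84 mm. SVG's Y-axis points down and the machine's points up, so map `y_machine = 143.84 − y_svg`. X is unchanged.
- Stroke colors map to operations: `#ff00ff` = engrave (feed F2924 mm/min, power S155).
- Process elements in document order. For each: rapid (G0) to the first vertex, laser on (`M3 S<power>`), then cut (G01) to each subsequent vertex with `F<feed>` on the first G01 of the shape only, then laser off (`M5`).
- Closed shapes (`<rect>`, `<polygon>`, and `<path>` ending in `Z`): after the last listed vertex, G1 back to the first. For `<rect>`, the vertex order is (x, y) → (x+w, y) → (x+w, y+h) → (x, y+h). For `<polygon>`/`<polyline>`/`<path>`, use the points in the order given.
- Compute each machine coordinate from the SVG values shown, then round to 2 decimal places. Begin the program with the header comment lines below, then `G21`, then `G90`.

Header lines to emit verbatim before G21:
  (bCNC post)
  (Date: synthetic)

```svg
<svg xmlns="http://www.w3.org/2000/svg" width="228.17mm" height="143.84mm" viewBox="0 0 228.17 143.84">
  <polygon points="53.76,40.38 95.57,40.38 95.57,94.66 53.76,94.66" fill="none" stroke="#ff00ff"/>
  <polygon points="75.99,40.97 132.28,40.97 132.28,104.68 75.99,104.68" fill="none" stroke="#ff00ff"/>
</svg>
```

1 u = 1 mm; y_m = 143.84 − y.

[1] `<polygon>` rectangle, #ff00ff→engrave S155 F2924: (53.76,103.46) → (95.57,103.46) → (95.57,49.18) → (53.76,49.18) → (53.76,103.46) (closed)

[2] `<polygon>` rectangle, #ff00ff→engrave S155 F2924: (75.99,102.87) → (132.28,102.87) → (132.28,39.16) → (75.99,39.16) → (75.99,102.87) (closed)

(bCNC post)
(Date: synthetic)
G21
G90
G0 X53.76 Y103.46
M3 S155
G01 X95.57 Y103.46 F2924
G01 X95.57 Y49.18
G01 X53.76 Y49.18
G01 X53.76 Y103.46
M5
G0 X75.99 Y102.87
M3 S155
G01 X132.28 Y102.87 F2924
G01 X132.28 Y39.16
G01 X75.99 Y39.16
G01 X75.99 Y102.87
M5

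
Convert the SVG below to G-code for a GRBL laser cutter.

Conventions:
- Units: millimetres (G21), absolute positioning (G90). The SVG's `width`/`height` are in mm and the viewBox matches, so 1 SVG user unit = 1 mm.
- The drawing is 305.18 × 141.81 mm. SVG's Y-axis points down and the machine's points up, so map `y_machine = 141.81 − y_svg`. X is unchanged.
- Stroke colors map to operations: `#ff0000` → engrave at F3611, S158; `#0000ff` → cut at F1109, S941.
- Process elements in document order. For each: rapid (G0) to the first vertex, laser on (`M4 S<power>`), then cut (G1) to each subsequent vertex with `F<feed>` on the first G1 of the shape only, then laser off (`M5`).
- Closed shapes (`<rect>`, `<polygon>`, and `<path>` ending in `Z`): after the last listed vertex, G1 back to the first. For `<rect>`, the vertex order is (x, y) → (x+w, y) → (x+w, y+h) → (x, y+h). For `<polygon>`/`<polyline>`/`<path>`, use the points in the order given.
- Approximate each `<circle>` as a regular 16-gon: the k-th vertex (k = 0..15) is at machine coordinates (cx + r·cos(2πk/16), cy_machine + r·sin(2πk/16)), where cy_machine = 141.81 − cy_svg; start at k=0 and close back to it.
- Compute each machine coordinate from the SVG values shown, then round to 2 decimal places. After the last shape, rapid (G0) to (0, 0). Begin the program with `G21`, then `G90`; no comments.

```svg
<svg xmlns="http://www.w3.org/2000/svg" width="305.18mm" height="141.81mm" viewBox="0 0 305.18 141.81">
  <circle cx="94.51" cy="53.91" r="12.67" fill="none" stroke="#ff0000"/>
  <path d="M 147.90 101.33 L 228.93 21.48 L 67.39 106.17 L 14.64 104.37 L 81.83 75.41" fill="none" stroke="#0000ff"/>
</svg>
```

viewBox `0 0 305.18 141.81` with mm width/height → 1 unit = 1 mm. Flip: y_m = 141.81 − y_svg.

**Shape 1** — `<circle>` circle, stroke `#ff0000` → engrave (S158, F3611). Machine vertices: (107.18,87.90) → (106.22,92.75) → (103.47,96.86) → (99.36,99.61) → (94.51,100.57) → (89.66,99.61) → (85.55,96.86) → (82.80,92.75) → (81.84,87.90) → (82.80,83.05) → (85.55,78.94) → (89.66,76.19) → (94.51,75.23) → (99.36,76.19) → (103.47,78.94) → (106.22,83.05) → (107.18,87.90). Closed: final G1 returns to the first vertex.

**Shape 2** — `<path>` open polyline, stroke `#0000ff` → cut (S941, F1109). Machine vertices: (147.90,40.48) → (228.93,120.33) → (67.39,35.64) → (14.64,37.44) → (81.83,66.40). Open path.

G21
G90
G0 X107.18 Y87.90
M4 S158
G1 X106.22 Y92.75 F3611
G1 X103.47 Y96.86
G1 X99.36 Y99.61
G1 X94.51 Y100.57
G1 X89.66 Y99.61
G1 X85.55 Y96.86
G1 X82.80 Y92.75
G1 X81.84 Y87.90
G1 X82.80 Y83.05
G1 X85.55 Y78.94
G1 X89.66 Y76.19
G1 X94.51 Y75.23
G1 X99.36 Y76.19
G1 X103.47 Y78.94
G1 X106.22 Y83.05
G1 X107.18 Y87.90
M5
G0 X147.90 Y40.48
M4 S941
G1 X228.93 Y120.33 F1109
G1 X67.39 Y35.64
G1 X14.64 Y37.44
G1 X81.83 Y66.40
M5
G0 X0.00 Y0.00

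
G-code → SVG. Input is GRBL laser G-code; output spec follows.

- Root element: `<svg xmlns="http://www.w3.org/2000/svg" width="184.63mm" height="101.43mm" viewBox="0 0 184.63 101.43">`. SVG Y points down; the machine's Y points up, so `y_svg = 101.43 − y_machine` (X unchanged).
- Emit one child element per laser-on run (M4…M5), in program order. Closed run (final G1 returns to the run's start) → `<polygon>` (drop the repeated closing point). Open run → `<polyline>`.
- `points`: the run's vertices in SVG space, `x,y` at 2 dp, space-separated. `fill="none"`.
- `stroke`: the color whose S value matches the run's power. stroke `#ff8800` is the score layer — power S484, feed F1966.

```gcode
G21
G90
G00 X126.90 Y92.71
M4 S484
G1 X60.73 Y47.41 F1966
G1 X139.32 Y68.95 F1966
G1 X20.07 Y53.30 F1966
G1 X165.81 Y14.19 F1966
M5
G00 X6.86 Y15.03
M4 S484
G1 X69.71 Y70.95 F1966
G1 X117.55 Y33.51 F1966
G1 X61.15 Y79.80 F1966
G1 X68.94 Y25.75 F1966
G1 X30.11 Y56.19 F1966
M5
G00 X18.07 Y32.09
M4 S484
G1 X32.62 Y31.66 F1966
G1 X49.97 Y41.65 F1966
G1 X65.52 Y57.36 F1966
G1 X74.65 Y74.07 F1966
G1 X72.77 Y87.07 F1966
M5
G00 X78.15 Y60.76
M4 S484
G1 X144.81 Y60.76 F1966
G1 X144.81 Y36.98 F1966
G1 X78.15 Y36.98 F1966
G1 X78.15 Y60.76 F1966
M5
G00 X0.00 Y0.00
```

<svg xmlns="http://www.w3.org/2000/svg" width="184.63mm" height="101.43mm" viewBox="0 0 184.63 101.43">
  <polyline points="126.90,8.72 60.73,54.02 139.32,32.48 20.07,48.13 165.81,87.24" fill="none" stroke="#ff8800"/>
  <polyline points="6.86,86.40 69.71,30.48 117.55,67.92 61.15,21.63 68.94,75.68 30.11,45.24" fill="none" stroke="#ff8800"/>
  <polyline points="18.07,69.34 32.62,69.77 49.97,59.78 65.52,44.07 74.65,27.36 72.77,14.36" fill="none" stroke="#ff8800"/>
  <polygon points="78.15,40.67 144.81,40.67 144.81,64.45 78.15,64.45" fill="none" stroke="#ff8800"/>
</svg>

y_svg = 101.43 − y_m. Every run uses S484, so all elements get stroke `#ff8800` (score).

[1] open run; points: 126.90,8.72 60.73,54.02 139.32,32.48 20.07,48.13 165.81,87.24

[2] open run; points: 6.86,86.40 69.71,30.48 117.55,67.92 61.15,21.63 68.94,75.68 30.11,45.24

[3] open run; points: 18.07,69.34 32.62,69.77 49.97,59.78 65.52,44.07 74.65,27.36 72.77,14.36

[4] closed run; points: 78.15,40.67 144.81,40.67 144.81,64.45 78.15,64.45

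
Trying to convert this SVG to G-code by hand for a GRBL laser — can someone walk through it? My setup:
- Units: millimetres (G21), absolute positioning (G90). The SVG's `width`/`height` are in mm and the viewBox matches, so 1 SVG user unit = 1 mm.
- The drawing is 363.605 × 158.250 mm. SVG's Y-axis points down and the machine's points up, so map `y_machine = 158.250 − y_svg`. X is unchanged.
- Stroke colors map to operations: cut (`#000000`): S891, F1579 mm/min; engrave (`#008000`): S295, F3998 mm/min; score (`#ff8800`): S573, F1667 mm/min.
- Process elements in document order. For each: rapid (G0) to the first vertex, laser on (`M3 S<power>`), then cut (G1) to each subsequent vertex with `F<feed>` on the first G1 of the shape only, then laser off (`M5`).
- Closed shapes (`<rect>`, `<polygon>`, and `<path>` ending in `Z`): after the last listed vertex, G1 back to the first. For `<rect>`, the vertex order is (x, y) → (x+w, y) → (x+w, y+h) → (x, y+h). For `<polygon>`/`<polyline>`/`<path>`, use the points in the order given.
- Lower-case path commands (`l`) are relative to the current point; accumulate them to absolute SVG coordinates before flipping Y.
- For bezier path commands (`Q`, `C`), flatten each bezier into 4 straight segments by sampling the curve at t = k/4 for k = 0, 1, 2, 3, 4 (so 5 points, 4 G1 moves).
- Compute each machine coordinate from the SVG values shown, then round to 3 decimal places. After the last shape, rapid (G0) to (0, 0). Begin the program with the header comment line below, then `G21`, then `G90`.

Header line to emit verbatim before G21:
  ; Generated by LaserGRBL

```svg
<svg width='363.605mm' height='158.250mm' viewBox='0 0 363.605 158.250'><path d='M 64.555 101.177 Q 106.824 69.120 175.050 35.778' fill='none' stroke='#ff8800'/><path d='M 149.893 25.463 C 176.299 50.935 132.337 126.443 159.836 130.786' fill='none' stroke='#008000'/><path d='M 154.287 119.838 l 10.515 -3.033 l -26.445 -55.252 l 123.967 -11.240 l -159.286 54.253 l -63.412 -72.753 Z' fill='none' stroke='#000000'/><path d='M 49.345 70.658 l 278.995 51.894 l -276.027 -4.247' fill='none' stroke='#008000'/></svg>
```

; Generated by LaserGRBL
G21
G90
G0 X64.555 Y57.073
M3 S573
G1 X87.312 Y73.182 F1667
G1 X113.313 Y89.451
G1 X142.559 Y105.881
G1 X175.050 Y122.472
M5
G0 X149.893 Y132.787
M3 S295
G1 X158.720 Y106.195 F3998
G1 X154.455 Y72.202
G1 X150.395 Y42.171
G1 X159.836 Y27.464
M5
G0 X154.287 Y38.412
M3 S891
G1 X164.802 Y41.445 F1579
G1 X138.357 Y96.697
G1 X262.324 Y107.937
G1 X103.038 Y53.684
G1 X39.626 Y126.437
G1 X154.287 Y38.412
M5
G0 X49.345 Y87.592
M3 S295
G1 X328.340 Y35.698 F3998
G1 X52.313 Y39.945
M5
G0 X0.000 Y0.000

1 u = 1 mm; y_m = 158.250 − y.

[1] `<path>` quadratic bezier, #ff8800→score S573 F1667: (64.555,57.073) → (87.312,73.182) → (113.313,89.451) → (142.559,105.881) → (175.050,122.472)

[2] `<path>` cubic bezier, #008000→engrave S295 F3998: (149.893,132.787) → (158.720,106.195) → (154.455,72.202) → (150.395,42.171) → (159.836,27.464)

[3] `<path>` closed polygon, #000000→cut S891 F1579: (154.287,38.412) → (164.802,41.445) → (138.357,96.697) → (262.324,107.937) → (103.038,53.684) → (39.626,126.437) → (154.287,38.412) (closed)

[4] `<path>` open polyline, #008000→engrave S295 F3998: (49.345,87.592) → (328.340,35.698) → (52.313,39.945)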